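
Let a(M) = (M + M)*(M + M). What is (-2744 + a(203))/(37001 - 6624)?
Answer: 162092/30377 ≈ 5.3360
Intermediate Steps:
a(M) = 4*M² (a(M) = (2*M)*(2*M) = 4*M²)
(-2744 + a(203))/(37001 - 6624) = (-2744 + 4*203²)/(37001 - 6624) = (-2744 + 4*41209)/30377 = (-2744 + 164836)*(1/30377) = 162092*(1/30377) = 162092/30377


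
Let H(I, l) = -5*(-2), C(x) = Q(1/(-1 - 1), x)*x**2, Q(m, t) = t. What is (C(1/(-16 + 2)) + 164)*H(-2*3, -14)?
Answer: 2250075/1372 ≈ 1640.0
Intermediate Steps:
C(x) = x**3 (C(x) = x*x**2 = x**3)
H(I, l) = 10
(C(1/(-16 + 2)) + 164)*H(-2*3, -14) = ((1/(-16 + 2))**3 + 164)*10 = ((1/(-14))**3 + 164)*10 = ((-1/14)**3 + 164)*10 = (-1/2744 + 164)*10 = (450015/2744)*10 = 2250075/1372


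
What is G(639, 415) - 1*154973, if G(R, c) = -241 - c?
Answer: -155629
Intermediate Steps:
G(639, 415) - 1*154973 = (-241 - 1*415) - 1*154973 = (-241 - 415) - 154973 = -656 - 154973 = -155629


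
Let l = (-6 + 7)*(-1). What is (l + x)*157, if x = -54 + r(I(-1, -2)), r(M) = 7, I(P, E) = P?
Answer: -7536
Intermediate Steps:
l = -1 (l = 1*(-1) = -1)
x = -47 (x = -54 + 7 = -47)
(l + x)*157 = (-1 - 47)*157 = -48*157 = -7536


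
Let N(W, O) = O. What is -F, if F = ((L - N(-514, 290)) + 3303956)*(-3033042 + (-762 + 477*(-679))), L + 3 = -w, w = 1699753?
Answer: 5385427756170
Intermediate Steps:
L = -1699756 (L = -3 - 1*1699753 = -3 - 1699753 = -1699756)
F = -5385427756170 (F = ((-1699756 - 1*290) + 3303956)*(-3033042 + (-762 + 477*(-679))) = ((-1699756 - 290) + 3303956)*(-3033042 + (-762 - 323883)) = (-1700046 + 3303956)*(-3033042 - 324645) = 1603910*(-3357687) = -5385427756170)
-F = -1*(-5385427756170) = 5385427756170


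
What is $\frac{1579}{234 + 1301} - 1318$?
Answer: $- \frac{2021551}{1535} \approx -1317.0$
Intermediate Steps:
$\frac{1579}{234 + 1301} - 1318 = \frac{1579}{1535} - 1318 = - \frac{2021551}{1535}$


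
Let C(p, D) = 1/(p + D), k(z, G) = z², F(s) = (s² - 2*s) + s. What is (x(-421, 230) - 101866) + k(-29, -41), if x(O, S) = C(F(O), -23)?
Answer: -17945979974/177639 ≈ -1.0103e+5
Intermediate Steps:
F(s) = s² - s
C(p, D) = 1/(D + p)
x(O, S) = 1/(-23 + O*(-1 + O))
(x(-421, 230) - 101866) + k(-29, -41) = (1/(-23 - 421*(-1 - 421)) - 101866) + (-29)² = (1/(-23 - 421*(-422)) - 101866) + 841 = (1/(-23 + 177662) - 101866) + 841 = (1/177639 - 101866) + 841 = -18095374373/177639 + 841 = -17945979974/177639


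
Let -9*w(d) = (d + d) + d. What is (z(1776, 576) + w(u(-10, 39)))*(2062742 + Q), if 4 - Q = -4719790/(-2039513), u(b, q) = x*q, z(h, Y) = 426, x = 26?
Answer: 370215345535904/2039513 ≈ 1.8152e+8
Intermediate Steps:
u(b, q) = 26*q
w(d) = -d/3 (w(d) = -((d + d) + d)/9 = -(2*d + d)/9 = -d/3)
Q = 3438262/2039513 (Q = 4 - (-4719790)/(-2039513) = 4 - (-4719790)*(-1)/2039513 = 4 - 1*4719790/2039513 = 4 - 4719790/2039513 = 3438262/2039513 ≈ 1.6858)
(z(1776, 576) + w(u(-10, 39)))*(2062742 + Q) = (426 - 26*39/3)*(2062742 + 3438262/2039513) = (426 - 1/3*1014)*(4206992562908/2039513) = (426 - 338)*(4206992562908/2039513) = 88*(4206992562908/2039513) = 370215345535904/2039513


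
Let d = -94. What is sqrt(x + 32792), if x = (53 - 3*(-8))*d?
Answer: sqrt(25554) ≈ 159.86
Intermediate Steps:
x = -7238 (x = (53 - 3*(-8))*(-94) = (53 + 24)*(-94) = 77*(-94) = -7238)
sqrt(x + 32792) = sqrt(-7238 + 32792) = sqrt(25554)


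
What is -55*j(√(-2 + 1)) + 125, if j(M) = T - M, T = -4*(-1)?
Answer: -95 + 55*I ≈ -95.0 + 55.0*I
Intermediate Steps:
T = 4
j(M) = 4 - M
-55*j(√(-2 + 1)) + 125 = -55*(4 - √(-2 + 1)) + 125 = -55*(4 - √(-1)) + 125 = -55*(4 - I) + 125 = (-220 + 55*I) + 125 = -95 + 55*I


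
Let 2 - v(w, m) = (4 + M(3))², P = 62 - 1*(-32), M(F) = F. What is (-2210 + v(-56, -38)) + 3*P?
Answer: -1975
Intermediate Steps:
P = 94 (P = 62 + 32 = 94)
v(w, m) = -47 (v(w, m) = 2 - (4 + 3)² = 2 - 1*7² = 2 - 1*49 = 2 - 49 = -47)
(-2210 + v(-56, -38)) + 3*P = (-2210 - 47) + 3*94 = -2257 + 282 = -1975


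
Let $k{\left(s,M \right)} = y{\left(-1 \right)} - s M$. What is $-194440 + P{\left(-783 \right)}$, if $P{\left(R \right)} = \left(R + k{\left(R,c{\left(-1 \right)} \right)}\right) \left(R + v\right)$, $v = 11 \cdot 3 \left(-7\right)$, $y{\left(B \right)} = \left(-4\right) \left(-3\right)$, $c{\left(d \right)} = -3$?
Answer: $2969240$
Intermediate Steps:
$y{\left(B \right)} = 12$
$v = -231$ ($v = 33 \left(-7\right) = -231$)
$k{\left(s,M \right)} = 12 - M s$ ($k{\left(s,M \right)} = 12 - s M = 12 - M s$)
$P{\left(R \right)} = \left(-231 + R\right) \left(12 + 4 R\right)$ ($P{\left(R \right)} = \left(R + \left(12 - - 3 R\right)\right) \left(R - 231\right) = \left(R + \left(12 + 3 R\right)\right) \left(-231 + R\right) = \left(12 + 4 R\right) \left(-231 + R\right) = \left(-231 + R\right) \left(12 + 4 R\right)$)
$-194440 + P{\left(-783 \right)} = -194440 - \left(-711324 - 2452356\right) = -194440 + \left(-2772 + 714096 + 4 \cdot 613089\right) = -194440 + \left(-2772 + 714096 + 2452356\right) = -194440 + 3163680 = 2969240$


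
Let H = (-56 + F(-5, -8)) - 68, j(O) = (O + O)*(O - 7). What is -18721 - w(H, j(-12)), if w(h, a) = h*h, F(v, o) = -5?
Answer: -35362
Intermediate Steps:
j(O) = 2*O*(-7 + O) (j(O) = (2*O)*(-7 + O) = 2*O*(-7 + O))
H = -129 (H = (-56 - 5) - 68 = -61 - 68 = -129)
w(h, a) = h**2
-18721 - w(H, j(-12)) = -18721 - 1*(-129)**2 = -18721 - 1*16641 = -18721 - 16641 = -35362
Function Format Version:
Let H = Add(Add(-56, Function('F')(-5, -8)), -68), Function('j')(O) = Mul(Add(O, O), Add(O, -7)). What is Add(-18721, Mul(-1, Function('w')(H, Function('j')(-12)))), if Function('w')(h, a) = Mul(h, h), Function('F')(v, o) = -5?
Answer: -35362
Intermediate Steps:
Function('j')(O) = Mul(2, O, Add(-7, O)) (Function('j')(O) = Mul(Mul(2, O), Add(-7, O)) = Mul(2, O, Add(-7, O)))
H = -129 (H = Add(Add(-56, -5), -68) = Add(-61, -68) = -129)
Function('w')(h, a) = Pow(h, 2)
Add(-18721, Mul(-1, Function('w')(H, Function('j')(-12)))) = Add(-18721, Mul(-1, Pow(-129, 2))) = Add(-18721, Mul(-1, 16641)) = Add(-18721, -16641) = -35362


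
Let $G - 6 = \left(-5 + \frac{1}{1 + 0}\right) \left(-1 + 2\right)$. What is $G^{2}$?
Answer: $4$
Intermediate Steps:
$G = 2$ ($G = 6 + \left(-5 + \frac{1}{1 + 0}\right) \left(-1 + 2\right) = 6 + \left(-5 + 1^{-1}\right) 1 = 6 + \left(-5 + 1\right) 1 = 6 - 4 = 2$)
$G^{2} = 2^{2} = 4$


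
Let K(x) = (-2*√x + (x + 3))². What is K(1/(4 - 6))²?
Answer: (5 - 2*I*√2)⁴/16 ≈ -31.938 - 60.104*I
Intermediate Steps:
K(x) = (3 + x - 2*√x)² (K(x) = (-2*√x + (3 + x))² = (3 + x - 2*√x)²)
K(1/(4 - 6))² = ((3 + 1/(4 - 6) - 2*I*√2/2)²)² = ((3 + 1/(-2) - 2*I*√2/2)²)² = ((3 - ½ - I*√2)²)² = ((5/2 - I*√2)²)² = (5/2 - I*√2)⁴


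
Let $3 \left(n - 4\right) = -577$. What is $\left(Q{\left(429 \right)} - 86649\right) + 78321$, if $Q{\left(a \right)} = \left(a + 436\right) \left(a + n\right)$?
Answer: $\frac{599546}{3} \approx 1.9985 \cdot 10^{5}$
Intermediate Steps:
$n = - \frac{565}{3}$ ($n = 4 + \frac{1}{3} \left(-577\right) = 4 - \frac{577}{3} = - \frac{565}{3} \approx -188.33$)
$Q{\left(a \right)} = \left(436 + a\right) \left(- \frac{565}{3} + a\right)$ ($Q{\left(a \right)} = \left(a + 436\right) \left(a - \frac{565}{3}\right) = \left(436 + a\right) \left(- \frac{565}{3} + a\right)$)
$\left(Q{\left(429 \right)} - 86649\right) + 78321 = \left(\left(- \frac{246340}{3} + 429^{2} + \frac{743}{3} \cdot 429\right) - 86649\right) + 78321 = \left(\left(- \frac{246340}{3} + 184041 + 106249\right) - 86649\right) + 78321 = \left(\frac{624530}{3} - 86649\right) + 78321 = \frac{364583}{3} + 78321 = \frac{599546}{3}$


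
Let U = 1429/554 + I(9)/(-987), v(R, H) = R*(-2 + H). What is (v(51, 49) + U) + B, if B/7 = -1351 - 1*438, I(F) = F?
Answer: -1845157037/182266 ≈ -10123.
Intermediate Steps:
B = -12523 (B = 7*(-1351 - 1*438) = 7*(-1351 - 438) = 7*(-1789) = -12523)
U = 468479/182266 (U = 1429/554 + 9/(-987) = 1429*(1/554) + 9*(-1/987) = 1429/554 - 3/329 = 468479/182266 ≈ 2.5703)
(v(51, 49) + U) + B = (51*(-2 + 49) + 468479/182266) - 12523 = (51*47 + 468479/182266) - 12523 = (2397 + 468479/182266) - 12523 = 437360081/182266 - 12523 = -1845157037/182266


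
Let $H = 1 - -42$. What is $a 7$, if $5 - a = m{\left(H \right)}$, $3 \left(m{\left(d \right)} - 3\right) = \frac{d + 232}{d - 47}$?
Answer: $\frac{2093}{12} \approx 174.42$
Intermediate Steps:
$H = 43$ ($H = 1 + 42 = 43$)
$m{\left(d \right)} = 3 + \frac{232 + d}{3 \left(-47 + d\right)}$ ($m{\left(d \right)} = 3 + \frac{\left(d + 232\right) \frac{1}{d - 47}}{3} = 3 + \frac{\left(232 + d\right) \frac{1}{-47 + d}}{3} = 3 + \frac{\frac{1}{-47 + d} \left(232 + d\right)}{3} = 3 + \frac{232 + d}{3 \left(-47 + d\right)}$)
$a = \frac{299}{12}$ ($a = 5 - \frac{-191 + 10 \cdot 43}{3 \left(-47 + 43\right)} = 5 - \frac{-191 + 430}{3 \left(-4\right)} = 5 - \frac{1}{3} \left(- \frac{1}{4}\right) 239 = 5 - - \frac{239}{12} = 5 + \frac{239}{12} = \frac{299}{12} \approx 24.917$)
$a 7 = \frac{299}{12} \cdot 7 = \frac{2093}{12}$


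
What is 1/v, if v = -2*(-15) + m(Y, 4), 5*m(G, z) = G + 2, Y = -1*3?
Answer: 5/149 ≈ 0.033557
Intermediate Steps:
Y = -3
m(G, z) = ⅖ + G/5 (m(G, z) = (G + 2)/5 = (2 + G)/5 = ⅖ + G/5)
v = 149/5 (v = -2*(-15) + (⅖ + (⅕)*(-3)) = 30 + (⅖ - ⅗) = 30 - ⅕ = 149/5 ≈ 29.800)
1/v = 1/(149/5) = 5/149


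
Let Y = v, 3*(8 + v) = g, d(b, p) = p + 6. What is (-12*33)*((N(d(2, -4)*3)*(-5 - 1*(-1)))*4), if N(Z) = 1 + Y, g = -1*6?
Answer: -57024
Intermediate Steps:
d(b, p) = 6 + p
g = -6
v = -10 (v = -8 + (⅓)*(-6) = -8 - 2 = -10)
Y = -10
N(Z) = -9 (N(Z) = 1 - 10 = -9)
(-12*33)*((N(d(2, -4)*3)*(-5 - 1*(-1)))*4) = (-12*33)*(-9*(-5 - 1*(-1))*4) = -396*(-9*(-5 + 1))*4 = -396*(-9*(-4))*4 = -14256*4 = -396*144 = -57024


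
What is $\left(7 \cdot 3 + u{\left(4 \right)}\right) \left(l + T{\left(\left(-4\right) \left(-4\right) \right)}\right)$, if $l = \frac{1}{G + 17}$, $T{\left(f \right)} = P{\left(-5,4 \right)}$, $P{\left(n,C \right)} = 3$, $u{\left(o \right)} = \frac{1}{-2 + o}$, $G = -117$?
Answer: $\frac{12857}{200} \approx 64.285$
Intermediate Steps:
$T{\left(f \right)} = 3$
$l = - \frac{1}{100}$ ($l = \frac{1}{-117 + 17} = \frac{1}{-100} = - \frac{1}{100} \approx -0.01$)
$\left(7 \cdot 3 + u{\left(4 \right)}\right) \left(l + T{\left(\left(-4\right) \left(-4\right) \right)}\right) = \left(7 \cdot 3 + \frac{1}{-2 + 4}\right) \left(- \frac{1}{100} + 3\right) = \left(21 + \frac{1}{2}\right) \frac{299}{100} = \frac{43}{2} \cdot \frac{299}{100} = \frac{12857}{200}$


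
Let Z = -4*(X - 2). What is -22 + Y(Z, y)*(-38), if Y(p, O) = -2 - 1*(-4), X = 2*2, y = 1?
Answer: -98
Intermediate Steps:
X = 4
Z = -8 (Z = -4*(4 - 2) = -4*2 = -8)
Y(p, O) = 2 (Y(p, O) = -2 + 4 = 2)
-22 + Y(Z, y)*(-38) = -22 + 2*(-38) = -22 - 76 = -98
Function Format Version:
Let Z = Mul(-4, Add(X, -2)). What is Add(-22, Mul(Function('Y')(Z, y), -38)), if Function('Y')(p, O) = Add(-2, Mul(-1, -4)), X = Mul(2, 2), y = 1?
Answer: -98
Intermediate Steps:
X = 4
Z = -8 (Z = Mul(-4, Add(4, -2)) = Mul(-4, 2) = -8)
Function('Y')(p, O) = 2 (Function('Y')(p, O) = Add(-2, 4) = 2)
Add(-22, Mul(Function('Y')(Z, y), -38)) = Add(-22, Mul(2, -38)) = Add(-22, -76) = -98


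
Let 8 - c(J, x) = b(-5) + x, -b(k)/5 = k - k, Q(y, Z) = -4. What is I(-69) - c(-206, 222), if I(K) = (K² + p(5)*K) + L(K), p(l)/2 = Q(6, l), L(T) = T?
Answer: 5458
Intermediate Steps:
p(l) = -8 (p(l) = 2*(-4) = -8)
b(k) = 0 (b(k) = -5*(k - k) = -5*0 = 0)
I(K) = K² - 7*K (I(K) = (K² - 8*K) + K = K² - 7*K)
c(J, x) = 8 - x (c(J, x) = 8 - (0 + x) = 8 - x)
I(-69) - c(-206, 222) = -69*(-7 - 69) - (8 - 1*222) = -69*(-76) - (8 - 222) = 5244 - 1*(-214) = 5244 + 214 = 5458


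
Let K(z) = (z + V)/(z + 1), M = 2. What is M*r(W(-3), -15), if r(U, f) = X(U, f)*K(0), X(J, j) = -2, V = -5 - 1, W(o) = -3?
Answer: 24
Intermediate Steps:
V = -6
K(z) = (-6 + z)/(1 + z) (K(z) = (z - 6)/(z + 1) = (-6 + z)/(1 + z))
r(U, f) = 12 (r(U, f) = -2*(-6 + 0)/(1 + 0) = -2*(-6)/1 = -2*(-6) = 12)
M*r(W(-3), -15) = 2*12 = 24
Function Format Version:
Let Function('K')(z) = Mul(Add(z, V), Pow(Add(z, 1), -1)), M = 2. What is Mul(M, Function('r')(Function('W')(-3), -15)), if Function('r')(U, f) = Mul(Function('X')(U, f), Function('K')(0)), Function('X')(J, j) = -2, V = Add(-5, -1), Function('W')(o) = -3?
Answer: 24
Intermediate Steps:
V = -6
Function('K')(z) = Mul(Pow(Add(1, z), -1), Add(-6, z)) (Function('K')(z) = Mul(Add(z, -6), Pow(Add(z, 1), -1)) = Mul(Add(-6, z), Pow(Add(1, z), -1)) = Mul(Pow(Add(1, z), -1), Add(-6, z)))
Function('r')(U, f) = 12 (Function('r')(U, f) = Mul(-2, Mul(Pow(Add(1, 0), -1), Add(-6, 0))) = Mul(-2, Mul(Pow(1, -1), -6)) = Mul(-2, Mul(1, -6)) = Mul(-2, -6) = 12)
Mul(M, Function('r')(Function('W')(-3), -15)) = Mul(2, 12) = 24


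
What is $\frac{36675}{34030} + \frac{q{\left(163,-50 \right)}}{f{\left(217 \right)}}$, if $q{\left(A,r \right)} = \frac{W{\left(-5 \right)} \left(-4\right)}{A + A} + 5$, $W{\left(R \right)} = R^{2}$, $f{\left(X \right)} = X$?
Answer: $\frac{264652875}{240735026} \approx 1.0994$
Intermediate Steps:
$q{\left(A,r \right)} = 5 - \frac{50}{A}$ ($q{\left(A,r \right)} = \frac{\left(-5\right)^{2} \left(-4\right)}{A + A} + 5 = \frac{25 \left(-4\right)}{2 A} + 5 = - 100 \frac{1}{2 A} + 5 = - \frac{50}{A} + 5 = 5 - \frac{50}{A}$)
$\frac{36675}{34030} + \frac{q{\left(163,-50 \right)}}{f{\left(217 \right)}} = \frac{36675}{34030} + \frac{5 - \frac{50}{163}}{217} = 36675 \cdot \frac{1}{34030} + \left(5 - \frac{50}{163}\right) \frac{1}{217} = \frac{7335}{6806} + \left(5 - \frac{50}{163}\right) \frac{1}{217} = \frac{7335}{6806} + \frac{765}{163} \cdot \frac{1}{217} = \frac{7335}{6806} + \frac{765}{35371} = \frac{264652875}{240735026}$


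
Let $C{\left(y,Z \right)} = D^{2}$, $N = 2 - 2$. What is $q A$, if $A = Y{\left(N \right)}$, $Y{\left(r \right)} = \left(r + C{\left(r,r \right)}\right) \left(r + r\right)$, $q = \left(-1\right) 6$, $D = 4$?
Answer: $0$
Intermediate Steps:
$N = 0$
$C{\left(y,Z \right)} = 16$ ($C{\left(y,Z \right)} = 4^{2} = 16$)
$q = -6$
$Y{\left(r \right)} = 2 r \left(16 + r\right)$ ($Y{\left(r \right)} = \left(r + 16\right) \left(r + r\right) = \left(16 + r\right) 2 r = 2 r \left(16 + r\right)$)
$A = 0$ ($A = 2 \cdot 0 \left(16 + 0\right) = 2 \cdot 0 \cdot 16 = 0$)
$q A = \left(-6\right) 0 = 0$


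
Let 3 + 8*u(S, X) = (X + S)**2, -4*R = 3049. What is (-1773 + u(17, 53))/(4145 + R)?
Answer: -9287/27062 ≈ -0.34317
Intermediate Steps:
R = -3049/4 (R = -1/4*3049 = -3049/4 ≈ -762.25)
u(S, X) = -3/8 + (S + X)**2/8 (u(S, X) = -3/8 + (X + S)**2/8 = -3/8 + (S + X)**2/8)
(-1773 + u(17, 53))/(4145 + R) = (-1773 + (-3/8 + (17 + 53)**2/8))/(4145 - 3049/4) = (-1773 + (-3/8 + (1/8)*70**2))/(13531/4) = (-1773 + (-3/8 + (1/8)*4900))*(4/13531) = (-1773 + (-3/8 + 1225/2))*(4/13531) = (-1773 + 4897/8)*(4/13531) = -9287/8*4/13531 = -9287/27062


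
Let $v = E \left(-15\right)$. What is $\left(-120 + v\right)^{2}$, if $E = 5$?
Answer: $38025$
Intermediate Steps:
$v = -75$ ($v = 5 \left(-15\right) = -75$)
$\left(-120 + v\right)^{2} = \left(-120 - 75\right)^{2} = \left(-195\right)^{2} = 38025$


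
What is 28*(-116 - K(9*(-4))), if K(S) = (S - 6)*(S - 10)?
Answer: -57344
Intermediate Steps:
K(S) = (-10 + S)*(-6 + S) (K(S) = (-6 + S)*(-10 + S) = (-10 + S)*(-6 + S))
28*(-116 - K(9*(-4))) = 28*(-116 - (60 + (9*(-4))**2 - 144*(-4))) = 28*(-116 - (60 + (-36)**2 - 16*(-36))) = 28*(-116 - (60 + 1296 + 576)) = 28*(-116 - 1*1932) = 28*(-116 - 1932) = 28*(-2048) = -57344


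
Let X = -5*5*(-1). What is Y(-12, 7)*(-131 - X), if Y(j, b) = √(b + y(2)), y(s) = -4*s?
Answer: -156*I ≈ -156.0*I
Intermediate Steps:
X = 25 (X = -25*(-1) = 25)
Y(j, b) = √(-8 + b) (Y(j, b) = √(b - 4*2) = √(b - 8) = √(-8 + b))
Y(-12, 7)*(-131 - X) = √(-8 + 7)*(-131 - 1*25) = √(-1)*(-131 - 25) = I*(-156) = -156*I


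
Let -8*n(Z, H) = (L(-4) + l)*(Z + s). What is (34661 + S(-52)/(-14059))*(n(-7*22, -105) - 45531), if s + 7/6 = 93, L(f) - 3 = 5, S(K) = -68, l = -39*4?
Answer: -16057163544623/9924 ≈ -1.6180e+9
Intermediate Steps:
l = -156
L(f) = 8 (L(f) = 3 + 5 = 8)
s = 551/6 (s = -7/6 + 93 = 551/6 ≈ 91.833)
n(Z, H) = 20387/12 + 37*Z/2 (n(Z, H) = -(8 - 156)*(Z + 551/6)/8 = -(-37)*(551/6 + Z)/2 = -(-40774/3 - 148*Z)/8 = 20387/12 + 37*Z/2)
(34661 + S(-52)/(-14059))*(n(-7*22, -105) - 45531) = (34661 - 68/(-14059))*((20387/12 + 37*(-7*22)/2) - 45531) = (34661 - 68*(-1/14059))*((20387/12 + (37/2)*(-154)) - 45531) = (34661 + 4/827)*((20387/12 - 2849) - 45531) = 28664651*(-13801/12 - 45531)/827 = (28664651/827)*(-560173/12) = -16057163544623/9924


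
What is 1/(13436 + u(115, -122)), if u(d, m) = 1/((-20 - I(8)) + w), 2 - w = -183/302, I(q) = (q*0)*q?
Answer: 5253/70579006 ≈ 7.4427e-5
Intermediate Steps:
I(q) = 0 (I(q) = 0*q = 0)
w = 787/302 (w = 2 - (-183)/302 = 2 - 1*(-183/302) = 2 + 183/302 = 787/302 ≈ 2.6060)
u(d, m) = -302/5253 (u(d, m) = 1/((-20 - 1*0) + 787/302) = 1/((-20 + 0) + 787/302) = 1/(-20 + 787/302) = 1/(-5253/302) = -302/5253)
1/(13436 + u(115, -122)) = 1/(13436 - 302/5253) = 1/(70579006/5253) = 5253/70579006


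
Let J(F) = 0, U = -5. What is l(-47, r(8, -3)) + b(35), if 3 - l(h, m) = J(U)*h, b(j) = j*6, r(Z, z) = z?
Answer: 213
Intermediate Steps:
b(j) = 6*j
l(h, m) = 3 (l(h, m) = 3 - 0*h = 3 - 1*0 = 3 + 0 = 3)
l(-47, r(8, -3)) + b(35) = 3 + 6*35 = 3 + 210 = 213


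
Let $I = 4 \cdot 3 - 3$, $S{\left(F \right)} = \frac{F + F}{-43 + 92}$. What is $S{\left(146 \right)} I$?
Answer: $\frac{2628}{49} \approx 53.633$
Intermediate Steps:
$S{\left(F \right)} = \frac{2 F}{49}$
$I = 9$ ($I = 12 - 3 = 9$)
$S{\left(146 \right)} I = \frac{2}{49} \cdot 146 \cdot 9 = \frac{292}{49} \cdot 9 = \frac{2628}{49}$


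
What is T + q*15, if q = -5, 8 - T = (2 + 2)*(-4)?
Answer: -51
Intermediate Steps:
T = 24 (T = 8 - (2 + 2)*(-4) = 8 - 4*(-4) = 8 - 1*(-16) = 8 + 16 = 24)
T + q*15 = 24 - 5*15 = 24 - 75 = -51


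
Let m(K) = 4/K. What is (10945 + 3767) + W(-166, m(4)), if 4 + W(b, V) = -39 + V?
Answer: 14670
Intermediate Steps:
W(b, V) = -43 + V (W(b, V) = -4 + (-39 + V) = -43 + V)
(10945 + 3767) + W(-166, m(4)) = (10945 + 3767) + (-43 + 4/4) = 14712 + (-43 + 4*(¼)) = 14712 + (-43 + 1) = 14712 - 42 = 14670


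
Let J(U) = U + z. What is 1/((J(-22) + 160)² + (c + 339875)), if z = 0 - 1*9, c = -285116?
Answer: 1/71400 ≈ 1.4006e-5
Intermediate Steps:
z = -9 (z = 0 - 9 = -9)
J(U) = -9 + U (J(U) = U - 9 = -9 + U)
1/((J(-22) + 160)² + (c + 339875)) = 1/(((-9 - 22) + 160)² + (-285116 + 339875)) = 1/((-31 + 160)² + 54759) = 1/(129² + 54759) = 1/(16641 + 54759) = 1/71400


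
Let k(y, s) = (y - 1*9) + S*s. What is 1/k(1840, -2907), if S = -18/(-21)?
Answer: -7/4625 ≈ -0.0015135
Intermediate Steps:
S = 6/7 (S = -18*(-1/21) = 6/7 ≈ 0.85714)
k(y, s) = -9 + y + 6*s/7 (k(y, s) = (y - 1*9) + 6*s/7 = (y - 9) + 6*s/7 = (-9 + y) + 6*s/7 = -9 + y + 6*s/7)
1/k(1840, -2907) = 1/(-9 + 1840 + (6/7)*(-2907)) = 1/(-9 + 1840 - 17442/7) = 1/(-4625/7) = -7/4625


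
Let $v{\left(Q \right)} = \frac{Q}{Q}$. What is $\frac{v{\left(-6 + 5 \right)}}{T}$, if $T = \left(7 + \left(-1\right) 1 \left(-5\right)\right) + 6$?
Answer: $\frac{1}{18} \approx 0.055556$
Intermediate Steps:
$T = 18$ ($T = \left(7 - -5\right) + 6 = \left(7 + 5\right) + 6 = 12 + 6 = 18$)
$v{\left(Q \right)} = 1$
$\frac{v{\left(-6 + 5 \right)}}{T} = \frac{1}{18} \cdot 1 = \frac{1}{18}$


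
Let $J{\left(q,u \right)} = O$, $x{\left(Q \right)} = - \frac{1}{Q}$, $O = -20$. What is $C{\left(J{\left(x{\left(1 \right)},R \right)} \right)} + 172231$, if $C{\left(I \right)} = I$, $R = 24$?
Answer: $172211$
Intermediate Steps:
$J{\left(q,u \right)} = -20$
$C{\left(J{\left(x{\left(1 \right)},R \right)} \right)} + 172231 = -20 + 172231 = 172211$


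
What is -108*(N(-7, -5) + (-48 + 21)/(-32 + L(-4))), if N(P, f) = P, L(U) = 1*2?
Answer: 3294/5 ≈ 658.80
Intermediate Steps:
L(U) = 2
-108*(N(-7, -5) + (-48 + 21)/(-32 + L(-4))) = -108*(-7 + (-48 + 21)/(-32 + 2)) = -108*(-7 - 27/(-30)) = -108*(-7 - 27*(-1/30)) = -108*(-7 + 9/10) = -108*(-61/10) = 3294/5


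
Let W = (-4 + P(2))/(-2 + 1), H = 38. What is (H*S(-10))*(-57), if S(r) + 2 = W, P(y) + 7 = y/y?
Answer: -17328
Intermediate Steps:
P(y) = -6 (P(y) = -7 + y/y = -7 + 1 = -6)
W = 10 (W = (-4 - 6)/(-2 + 1) = -10/(-1) = -10*(-1) = 10)
S(r) = 8 (S(r) = -2 + 10 = 8)
(H*S(-10))*(-57) = (38*8)*(-57) = 304*(-57) = -17328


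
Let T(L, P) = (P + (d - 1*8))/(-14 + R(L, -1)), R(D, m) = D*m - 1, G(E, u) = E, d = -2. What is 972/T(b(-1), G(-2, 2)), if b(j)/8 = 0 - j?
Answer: 1863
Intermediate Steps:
b(j) = -8*j (b(j) = 8*(0 - j) = 8*(-j) = -8*j)
R(D, m) = -1 + D*m
T(L, P) = (-10 + P)/(-15 - L) (T(L, P) = (P + (-2 - 1*8))/(-14 + (-1 + L*(-1))) = (P + (-2 - 8))/(-14 + (-1 - L)) = (P - 10)/(-15 - L) = (-10 + P)/(-15 - L))
972/T(b(-1), G(-2, 2)) = 972/(((10 - 1*(-2))/(15 - 8*(-1)))) = 972/(((10 + 2)/(15 + 8))) = 972/((12/23)) = 972/(((1/23)*12)) = 972/(12/23) = 972*(23/12) = 1863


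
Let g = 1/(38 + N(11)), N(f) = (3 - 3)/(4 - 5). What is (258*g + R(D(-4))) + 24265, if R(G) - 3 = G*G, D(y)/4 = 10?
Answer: 491621/19 ≈ 25875.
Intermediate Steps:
D(y) = 40 (D(y) = 4*10 = 40)
N(f) = 0 (N(f) = 0/(-1) = 0*(-1) = 0)
R(G) = 3 + G² (R(G) = 3 + G*G = 3 + G²)
g = 1/38 (g = 1/(38 + 0) = 1/38 ≈ 0.026316)
(258*g + R(D(-4))) + 24265 = (258*(1/38) + (3 + 40²)) + 24265 = (129/19 + (3 + 1600)) + 24265 = (129/19 + 1603) + 24265 = 30586/19 + 24265 = 491621/19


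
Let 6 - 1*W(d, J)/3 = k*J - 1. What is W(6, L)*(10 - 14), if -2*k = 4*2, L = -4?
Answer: 108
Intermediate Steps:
k = -4 (k = -2*2 = -1/2*8 = -4)
W(d, J) = 21 + 12*J (W(d, J) = 18 - 3*(-4*J - 1) = 18 - 3*(-1 - 4*J) = 18 + (3 + 12*J) = 21 + 12*J)
W(6, L)*(10 - 14) = (21 + 12*(-4))*(10 - 14) = (21 - 48)*(-4) = -27*(-4) = 108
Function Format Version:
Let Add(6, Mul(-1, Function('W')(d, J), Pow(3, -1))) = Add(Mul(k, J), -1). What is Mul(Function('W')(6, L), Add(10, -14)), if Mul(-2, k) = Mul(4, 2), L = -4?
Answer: 108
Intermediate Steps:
k = -4 (k = Mul(Rational(-1, 2), Mul(4, 2)) = Mul(Rational(-1, 2), 8) = -4)
Function('W')(d, J) = Add(21, Mul(12, J)) (Function('W')(d, J) = Add(18, Mul(-3, Add(Mul(-4, J), -1))) = Add(18, Mul(-3, Add(-1, Mul(-4, J)))) = Add(18, Add(3, Mul(12, J))) = Add(21, Mul(12, J)))
Mul(Function('W')(6, L), Add(10, -14)) = Mul(Add(21, Mul(12, -4)), Add(10, -14)) = Mul(Add(21, -48), -4) = Mul(-27, -4) = 108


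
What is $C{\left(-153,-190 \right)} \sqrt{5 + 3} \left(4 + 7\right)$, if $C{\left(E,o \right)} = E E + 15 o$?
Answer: $452298 \sqrt{2} \approx 6.3965 \cdot 10^{5}$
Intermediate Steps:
$C{\left(E,o \right)} = E^{2} + 15 o$
$C{\left(-153,-190 \right)} \sqrt{5 + 3} \left(4 + 7\right) = \left(\left(-153\right)^{2} + 15 \left(-190\right)\right) \sqrt{5 + 3} \left(4 + 7\right) = \left(23409 - 2850\right) \sqrt{8} \cdot 11 = 20559 \cdot 2 \sqrt{2} \cdot 11 = 20559 \cdot 22 \sqrt{2} = 452298 \sqrt{2}$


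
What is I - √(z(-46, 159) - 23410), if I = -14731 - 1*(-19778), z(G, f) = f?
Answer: 5047 - I*√23251 ≈ 5047.0 - 152.48*I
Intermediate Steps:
I = 5047 (I = -14731 + 19778 = 5047)
I - √(z(-46, 159) - 23410) = 5047 - √(159 - 23410) = 5047 - √(-23251) = 5047 - I*√23251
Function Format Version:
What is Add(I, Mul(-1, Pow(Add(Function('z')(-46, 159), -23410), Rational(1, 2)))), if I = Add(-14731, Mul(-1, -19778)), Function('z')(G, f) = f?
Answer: Add(5047, Mul(-1, I, Pow(23251, Rational(1, 2)))) ≈ Add(5047.0, Mul(-152.48, I))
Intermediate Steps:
I = 5047 (I = Add(-14731, 19778) = 5047)
Add(I, Mul(-1, Pow(Add(Function('z')(-46, 159), -23410), Rational(1, 2)))) = Add(5047, Mul(-1, Pow(Add(159, -23410), Rational(1, 2)))) = Add(5047, Mul(-1, Pow(-23251, Rational(1, 2)))) = Add(5047, Mul(-1, Mul(I, Pow(23251, Rational(1, 2))))) = Add(5047, Mul(-1, I, Pow(23251, Rational(1, 2))))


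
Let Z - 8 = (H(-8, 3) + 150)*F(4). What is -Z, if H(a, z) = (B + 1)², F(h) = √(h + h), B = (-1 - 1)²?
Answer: -8 - 350*√2 ≈ -502.97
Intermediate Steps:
B = 4 (B = (-2)² = 4)
F(h) = √2*√h (F(h) = √(2*h) = √2*√h)
H(a, z) = 25 (H(a, z) = (4 + 1)² = 5² = 25)
Z = 8 + 350*√2 (Z = 8 + (25 + 150)*(√2*√4) = 8 + 175*(√2*2) = 8 + 175*(2*√2) = 8 + 350*√2 ≈ 502.97)
-Z = -(8 + 350*√2) = -8 - 350*√2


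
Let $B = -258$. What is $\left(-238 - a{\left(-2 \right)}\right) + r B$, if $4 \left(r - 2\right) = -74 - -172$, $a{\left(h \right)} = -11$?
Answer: $-7064$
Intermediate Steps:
$r = \frac{53}{2}$ ($r = 2 + \frac{-74 - -172}{4} = 2 + \frac{-74 + 172}{4} = 2 + \frac{1}{4} \cdot 98 = 2 + \frac{49}{2} = \frac{53}{2} \approx 26.5$)
$\left(-238 - a{\left(-2 \right)}\right) + r B = \left(-238 - -11\right) + \frac{53}{2} \left(-258\right) = \left(-238 + 11\right) - 6837 = -227 - 6837 = -7064$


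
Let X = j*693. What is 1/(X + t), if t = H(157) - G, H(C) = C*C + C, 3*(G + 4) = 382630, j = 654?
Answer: 3/1051466 ≈ 2.8532e-6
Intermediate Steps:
G = 382618/3 (G = -4 + (1/3)*382630 = -4 + 382630/3 = 382618/3 ≈ 1.2754e+5)
X = 453222 (X = 654*693 = 453222)
H(C) = C + C**2 (H(C) = C**2 + C = C + C**2)
t = -308200/3 (t = 157*(1 + 157) - 1*382618/3 = 157*158 - 382618/3 = 24806 - 382618/3 = -308200/3 ≈ -1.0273e+5)
1/(X + t) = 1/(453222 - 308200/3) = 1/(1051466/3) = 3/1051466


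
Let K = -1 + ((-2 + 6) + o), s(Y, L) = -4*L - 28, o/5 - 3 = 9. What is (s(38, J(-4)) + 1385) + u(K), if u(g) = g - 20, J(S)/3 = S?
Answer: 1448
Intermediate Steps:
o = 60 (o = 15 + 5*9 = 15 + 45 = 60)
J(S) = 3*S
s(Y, L) = -28 - 4*L
K = 63 (K = -1 + ((-2 + 6) + 60) = -1 + (4 + 60) = -1 + 64 = 63)
u(g) = -20 + g
(s(38, J(-4)) + 1385) + u(K) = ((-28 - 12*(-4)) + 1385) + (-20 + 63) = ((-28 - 4*(-12)) + 1385) + 43 = ((-28 + 48) + 1385) + 43 = (20 + 1385) + 43 = 1405 + 43 = 1448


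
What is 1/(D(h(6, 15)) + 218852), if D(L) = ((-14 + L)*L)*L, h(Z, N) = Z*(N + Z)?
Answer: 1/1996964 ≈ 5.0076e-7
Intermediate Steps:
D(L) = L²*(-14 + L) (D(L) = (L*(-14 + L))*L = L²*(-14 + L))
1/(D(h(6, 15)) + 218852) = 1/((6*(15 + 6))²*(-14 + 6*(15 + 6)) + 218852) = 1/((6*21)²*(-14 + 6*21) + 218852) = 1/(126²*(-14 + 126) + 218852) = 1/(15876*112 + 218852) = 1/(1778112 + 218852) = 1/1996964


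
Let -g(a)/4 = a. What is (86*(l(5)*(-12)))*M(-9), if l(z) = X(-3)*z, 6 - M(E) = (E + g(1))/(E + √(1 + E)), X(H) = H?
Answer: 6455160/89 - 402480*I*√2/89 ≈ 72530.0 - 6395.4*I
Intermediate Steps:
g(a) = -4*a
M(E) = 6 - (-4 + E)/(E + √(1 + E)) (M(E) = 6 - (E - 4*1)/(E + √(1 + E)) = 6 - (E - 4)/(E + √(1 + E)) = 6 - (-4 + E)/(E + √(1 + E)))
l(z) = -3*z
(86*(l(5)*(-12)))*M(-9) = (86*(-3*5*(-12)))*((4 + 5*(-9) + 6*√(1 - 9))/(-9 + √(1 - 9))) = (86*(-15*(-12)))*((4 - 45 + 6*√(-8))/(-9 + √(-8))) = (86*180)*((4 - 45 + 6*(2*I*√2))/(-9 + 2*I*√2)) = 15480*((4 - 45 + 12*I*√2)/(-9 + 2*I*√2)) = 15480*((-41 + 12*I*√2)/(-9 + 2*I*√2)) = 15480*(-41 + 12*I*√2)/(-9 + 2*I*√2)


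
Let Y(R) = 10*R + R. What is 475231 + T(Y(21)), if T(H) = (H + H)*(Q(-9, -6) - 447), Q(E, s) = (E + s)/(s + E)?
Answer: 269179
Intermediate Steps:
Y(R) = 11*R
Q(E, s) = 1 (Q(E, s) = (E + s)/(E + s) = 1)
T(H) = -892*H (T(H) = (H + H)*(1 - 447) = (2*H)*(-446) = -892*H)
475231 + T(Y(21)) = 475231 - 9812*21 = 475231 - 892*231 = 475231 - 206052 = 269179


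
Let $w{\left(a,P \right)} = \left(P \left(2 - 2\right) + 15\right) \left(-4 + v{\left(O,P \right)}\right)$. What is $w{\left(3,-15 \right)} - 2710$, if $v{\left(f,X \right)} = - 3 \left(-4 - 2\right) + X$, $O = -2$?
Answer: $-2725$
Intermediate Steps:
$v{\left(f,X \right)} = 18 + X$ ($v{\left(f,X \right)} = - 3 \left(-4 - 2\right) + X = \left(-3\right) \left(-6\right) + X = 18 + X$)
$w{\left(a,P \right)} = 210 + 15 P$ ($w{\left(a,P \right)} = \left(P \left(2 - 2\right) + 15\right) \left(-4 + \left(18 + P\right)\right) = \left(P 0 + 15\right) \left(14 + P\right) = \left(0 + 15\right) \left(14 + P\right) = 15 \left(14 + P\right) = 210 + 15 P$)
$w{\left(3,-15 \right)} - 2710 = \left(210 + 15 \left(-15\right)\right) - 2710 = \left(210 - 225\right) - 2710 = -15 - 2710 = -2725$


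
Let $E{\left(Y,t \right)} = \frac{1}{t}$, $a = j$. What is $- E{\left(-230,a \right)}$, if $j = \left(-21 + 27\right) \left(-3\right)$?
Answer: $\frac{1}{18} \approx 0.055556$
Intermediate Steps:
$j = -18$ ($j = 6 \left(-3\right) = -18$)
$a = -18$
$- E{\left(-230,a \right)} = - \frac{1}{-18} = \left(-1\right) \left(- \frac{1}{18}\right) = \frac{1}{18}$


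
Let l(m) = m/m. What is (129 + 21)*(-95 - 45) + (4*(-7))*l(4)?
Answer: -21028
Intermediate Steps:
l(m) = 1
(129 + 21)*(-95 - 45) + (4*(-7))*l(4) = (129 + 21)*(-95 - 45) + (4*(-7))*1 = 150*(-140) - 28*1 = -21000 - 28 = -21028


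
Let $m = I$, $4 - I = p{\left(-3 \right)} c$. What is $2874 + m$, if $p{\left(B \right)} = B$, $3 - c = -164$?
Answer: $3379$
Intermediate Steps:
$c = 167$ ($c = 3 - -164 = 3 + 164 = 167$)
$I = 505$ ($I = 4 - \left(-3\right) 167 = 4 - -501 = 4 + 501 = 505$)
$m = 505$
$2874 + m = 2874 + 505 = 3379$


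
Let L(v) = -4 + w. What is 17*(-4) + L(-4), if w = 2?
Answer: -70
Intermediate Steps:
L(v) = -2 (L(v) = -4 + 2 = -2)
17*(-4) + L(-4) = 17*(-4) - 2 = -68 - 2 = -70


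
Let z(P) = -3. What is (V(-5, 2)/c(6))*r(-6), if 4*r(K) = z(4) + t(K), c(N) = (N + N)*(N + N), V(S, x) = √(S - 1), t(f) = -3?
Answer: -I*√6/96 ≈ -0.025516*I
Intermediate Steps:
V(S, x) = √(-1 + S)
c(N) = 4*N² (c(N) = (2*N)*(2*N) = 4*N²)
r(K) = -3/2 (r(K) = (-3 - 3)/4 = (¼)*(-6) = -3/2)
(V(-5, 2)/c(6))*r(-6) = (√(-1 - 5)/((4*6²)))*(-3/2) = (√(-6)/((4*36)))*(-3/2) = ((I*√6)/144)*(-3/2) = ((I*√6)*(1/144))*(-3/2) = (I*√6/144)*(-3/2) = -I*√6/96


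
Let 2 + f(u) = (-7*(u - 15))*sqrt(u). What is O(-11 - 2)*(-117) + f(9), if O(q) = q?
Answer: 1645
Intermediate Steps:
f(u) = -2 + sqrt(u)*(105 - 7*u) (f(u) = -2 + (-7*(u - 15))*sqrt(u) = -2 + (-7*(-15 + u))*sqrt(u) = -2 + (105 - 7*u)*sqrt(u) = -2 + sqrt(u)*(105 - 7*u))
O(-11 - 2)*(-117) + f(9) = (-11 - 2)*(-117) + (-2 - 7*9**(3/2) + 105*sqrt(9)) = -13*(-117) + (-2 - 7*27 + 105*3) = 1521 + (-2 - 189 + 315) = 1521 + 124 = 1645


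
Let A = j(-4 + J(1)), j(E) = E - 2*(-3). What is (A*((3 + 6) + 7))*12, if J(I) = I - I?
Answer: 384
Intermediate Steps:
J(I) = 0
j(E) = 6 + E (j(E) = E + 6 = 6 + E)
A = 2 (A = 6 + (-4 + 0) = 6 - 4 = 2)
(A*((3 + 6) + 7))*12 = (2*((3 + 6) + 7))*12 = (2*(9 + 7))*12 = (2*16)*12 = 32*12 = 384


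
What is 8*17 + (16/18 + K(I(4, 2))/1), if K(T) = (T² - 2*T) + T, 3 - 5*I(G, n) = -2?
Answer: 1232/9 ≈ 136.89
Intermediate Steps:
I(G, n) = 1 (I(G, n) = ⅗ - ⅕*(-2) = ⅗ + ⅖ = 1)
K(T) = T² - T
8*17 + (16/18 + K(I(4, 2))/1) = 8*17 + (16/18 + (1*(-1 + 1))/1) = 136 + (16*(1/18) + (1*0)*1) = 136 + (8/9 + 0*1) = 136 + (8/9 + 0) = 136 + 8/9 = 1232/9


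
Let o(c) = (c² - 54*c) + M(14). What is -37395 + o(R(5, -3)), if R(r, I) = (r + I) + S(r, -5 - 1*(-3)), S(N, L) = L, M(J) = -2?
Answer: -37397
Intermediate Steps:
R(r, I) = -2 + I + r (R(r, I) = (r + I) + (-5 - 1*(-3)) = (I + r) + (-5 + 3) = (I + r) - 2 = -2 + I + r)
o(c) = -2 + c² - 54*c (o(c) = (c² - 54*c) - 2 = -2 + c² - 54*c)
-37395 + o(R(5, -3)) = -37395 + (-2 + (-2 - 3 + 5)² - 54*(-2 - 3 + 5)) = -37395 + (-2 + 0² - 54*0) = -37395 + (-2 + 0 + 0) = -37395 - 2 = -37397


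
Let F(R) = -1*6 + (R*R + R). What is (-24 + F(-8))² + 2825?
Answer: 3501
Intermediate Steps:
F(R) = -6 + R + R² (F(R) = -6 + (R² + R) = -6 + (R + R²) = -6 + R + R²)
(-24 + F(-8))² + 2825 = (-24 + (-6 - 8 + (-8)²))² + 2825 = (-24 + (-6 - 8 + 64))² + 2825 = (-24 + 50)² + 2825 = 26² + 2825 = 676 + 2825 = 3501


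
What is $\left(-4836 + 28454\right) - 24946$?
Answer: $-1328$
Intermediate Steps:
$\left(-4836 + 28454\right) - 24946 = 23618 - 24946 = -1328$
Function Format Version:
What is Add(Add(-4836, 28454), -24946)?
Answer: -1328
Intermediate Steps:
Add(Add(-4836, 28454), -24946) = Add(23618, -24946) = -1328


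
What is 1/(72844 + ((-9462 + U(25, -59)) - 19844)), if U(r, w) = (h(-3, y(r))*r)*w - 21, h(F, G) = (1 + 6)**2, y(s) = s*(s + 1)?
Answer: -1/28758 ≈ -3.4773e-5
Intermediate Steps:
y(s) = s*(1 + s)
h(F, G) = 49 (h(F, G) = 7**2 = 49)
U(r, w) = -21 + 49*r*w (U(r, w) = (49*r)*w - 21 = 49*r*w - 21 = -21 + 49*r*w)
1/(72844 + ((-9462 + U(25, -59)) - 19844)) = 1/(72844 + ((-9462 + (-21 + 49*25*(-59))) - 19844)) = 1/(72844 + ((-9462 + (-21 - 72275)) - 19844)) = 1/(72844 + ((-9462 - 72296) - 19844)) = 1/(72844 + (-81758 - 19844)) = 1/(72844 - 101602) = 1/(-28758) = -1/28758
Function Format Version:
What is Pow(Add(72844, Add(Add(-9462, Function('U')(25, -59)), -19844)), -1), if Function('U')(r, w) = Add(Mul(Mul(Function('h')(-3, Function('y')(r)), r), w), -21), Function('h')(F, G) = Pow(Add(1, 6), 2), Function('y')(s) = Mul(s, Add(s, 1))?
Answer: Rational(-1, 28758) ≈ -3.4773e-5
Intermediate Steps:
Function('y')(s) = Mul(s, Add(1, s))
Function('h')(F, G) = 49 (Function('h')(F, G) = Pow(7, 2) = 49)
Function('U')(r, w) = Add(-21, Mul(49, r, w)) (Function('U')(r, w) = Add(Mul(Mul(49, r), w), -21) = Add(Mul(49, r, w), -21) = Add(-21, Mul(49, r, w)))
Pow(Add(72844, Add(Add(-9462, Function('U')(25, -59)), -19844)), -1) = Pow(Add(72844, Add(Add(-9462, Add(-21, Mul(49, 25, -59))), -19844)), -1) = Pow(Add(72844, Add(Add(-9462, Add(-21, -72275)), -19844)), -1) = Pow(Add(72844, Add(Add(-9462, -72296), -19844)), -1) = Pow(Add(72844, Add(-81758, -19844)), -1) = Pow(Add(72844, -101602), -1) = Pow(-28758, -1) = Rational(-1, 28758)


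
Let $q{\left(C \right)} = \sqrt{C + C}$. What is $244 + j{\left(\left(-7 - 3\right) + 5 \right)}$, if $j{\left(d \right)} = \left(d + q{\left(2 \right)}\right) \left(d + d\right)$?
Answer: $274$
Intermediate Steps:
$q{\left(C \right)} = \sqrt{2} \sqrt{C}$ ($q{\left(C \right)} = \sqrt{2 C} = \sqrt{2} \sqrt{C}$)
$j{\left(d \right)} = 2 d \left(2 + d\right)$ ($j{\left(d \right)} = \left(d + \sqrt{2} \sqrt{2}\right) \left(d + d\right) = \left(d + 2\right) 2 d = \left(2 + d\right) 2 d = 2 d \left(2 + d\right)$)
$244 + j{\left(\left(-7 - 3\right) + 5 \right)} = 244 + 2 \left(\left(-7 - 3\right) + 5\right) \left(2 + \left(\left(-7 - 3\right) + 5\right)\right) = 244 + 2 \left(-10 + 5\right) \left(2 + \left(-10 + 5\right)\right) = 244 + 2 \left(-5\right) \left(2 - 5\right) = 244 + 2 \left(-5\right) \left(-3\right) = 244 + 30 = 274$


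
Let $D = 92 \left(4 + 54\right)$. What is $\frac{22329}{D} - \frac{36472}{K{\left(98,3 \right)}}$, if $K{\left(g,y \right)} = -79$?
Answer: $\frac{196378583}{421544} \approx 465.86$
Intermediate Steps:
$D = 5336$ ($D = 92 \cdot 58 = 5336$)
$\frac{22329}{D} - \frac{36472}{K{\left(98,3 \right)}} = \frac{22329}{5336} - \frac{36472}{-79} = 22329 \cdot \frac{1}{5336} - - \frac{36472}{79} = \frac{22329}{5336} + \frac{36472}{79} = \frac{196378583}{421544}$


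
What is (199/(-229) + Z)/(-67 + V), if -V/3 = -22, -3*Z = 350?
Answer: 80747/687 ≈ 117.54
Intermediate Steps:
Z = -350/3 (Z = -⅓*350 = -350/3 ≈ -116.67)
V = 66 (V = -3*(-22) = 66)
(199/(-229) + Z)/(-67 + V) = (199/(-229) - 350/3)/(-67 + 66) = (199*(-1/229) - 350/3)/(-1) = (-199/229 - 350/3)*(-1) = -80747/687*(-1) = 80747/687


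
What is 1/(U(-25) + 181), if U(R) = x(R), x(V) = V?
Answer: 1/156 ≈ 0.0064103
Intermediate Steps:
U(R) = R
1/(U(-25) + 181) = 1/(-25 + 181) = 1/156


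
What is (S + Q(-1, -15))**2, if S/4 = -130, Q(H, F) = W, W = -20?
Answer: 291600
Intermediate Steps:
Q(H, F) = -20
S = -520 (S = 4*(-130) = -520)
(S + Q(-1, -15))**2 = (-520 - 20)**2 = (-540)**2 = 291600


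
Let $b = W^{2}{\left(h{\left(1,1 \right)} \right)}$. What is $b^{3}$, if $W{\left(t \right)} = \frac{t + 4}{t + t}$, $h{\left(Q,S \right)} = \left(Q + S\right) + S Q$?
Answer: $\frac{117649}{46656} \approx 2.5216$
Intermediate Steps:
$h{\left(Q,S \right)} = Q + S + Q S$ ($h{\left(Q,S \right)} = \left(Q + S\right) + Q S = Q + S + Q S$)
$W{\left(t \right)} = \frac{4 + t}{2 t}$
$b = \frac{49}{36}$ ($b = \left(\frac{4 + \left(1 + 1 + 1 \cdot 1\right)}{2 \left(1 + 1 + 1 \cdot 1\right)}\right)^{2} = \left(\frac{4 + \left(1 + 1 + 1\right)}{2 \left(1 + 1 + 1\right)}\right)^{2} = \left(\frac{4 + 3}{2 \cdot 3}\right)^{2} = \left(\frac{1}{2} \cdot \frac{1}{3} \cdot 7\right)^{2} = \left(\frac{7}{6}\right)^{2} = \frac{49}{36} \approx 1.3611$)
$b^{3} = \left(\frac{49}{36}\right)^{3} = \frac{117649}{46656}$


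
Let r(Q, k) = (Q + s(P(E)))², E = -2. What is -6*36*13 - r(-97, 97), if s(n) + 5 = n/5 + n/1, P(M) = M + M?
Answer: -355356/25 ≈ -14214.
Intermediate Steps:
P(M) = 2*M
s(n) = -5 + 6*n/5 (s(n) = -5 + (n/5 + n/1) = -5 + (n*(⅕) + n*1) = -5 + (n/5 + n) = -5 + 6*n/5)
r(Q, k) = (-49/5 + Q)² (r(Q, k) = (Q + (-5 + 6*(2*(-2))/5))² = (Q + (-5 + (6/5)*(-4)))² = (Q + (-5 - 24/5))² = (Q - 49/5)² = (-49/5 + Q)²)
-6*36*13 - r(-97, 97) = -6*36*13 - (-49 + 5*(-97))²/25 = -216*13 - (-49 - 485)²/25 = -2808 - (-534)²/25 = -2808 - 285156/25 = -355356/25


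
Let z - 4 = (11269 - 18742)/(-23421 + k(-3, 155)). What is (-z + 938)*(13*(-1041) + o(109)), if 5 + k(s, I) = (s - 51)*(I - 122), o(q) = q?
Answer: -39494748722/3151 ≈ -1.2534e+7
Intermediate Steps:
k(s, I) = -5 + (-122 + I)*(-51 + s) (k(s, I) = -5 + (s - 51)*(I - 122) = -5 + (-51 + s)*(-122 + I) = -5 + (-122 + I)*(-51 + s))
z = 108305/25208 (z = 4 + (11269 - 18742)/(-23421 + (6217 - 122*(-3) - 51*155 + 155*(-3))) = 4 - 7473/(-23421 + (6217 + 366 - 7905 - 465)) = 4 - 7473/(-23421 - 1787) = 4 - 7473/(-25208) = 4 - 7473*(-1/25208) = 4 + 7473/25208 = 108305/25208 ≈ 4.2965)
(-z + 938)*(13*(-1041) + o(109)) = (-1*108305/25208 + 938)*(13*(-1041) + 109) = (-108305/25208 + 938)*(-13533 + 109) = (23536799/25208)*(-13424) = -39494748722/3151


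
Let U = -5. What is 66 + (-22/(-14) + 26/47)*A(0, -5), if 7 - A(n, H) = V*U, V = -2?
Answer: 19617/329 ≈ 59.626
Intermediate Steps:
A(n, H) = -3 (A(n, H) = 7 - (-2)*(-5) = 7 - 1*10 = 7 - 10 = -3)
66 + (-22/(-14) + 26/47)*A(0, -5) = 66 + (-22/(-14) + 26/47)*(-3) = 66 + (-22*(-1/14) + 26*(1/47))*(-3) = 66 + (11/7 + 26/47)*(-3) = 66 + (699/329)*(-3) = 66 - 2097/329 = 19617/329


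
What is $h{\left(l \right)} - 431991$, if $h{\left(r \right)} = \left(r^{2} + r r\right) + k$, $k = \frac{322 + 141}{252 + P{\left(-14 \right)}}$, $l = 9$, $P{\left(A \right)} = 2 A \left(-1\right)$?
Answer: $- \frac{120911657}{280} \approx -4.3183 \cdot 10^{5}$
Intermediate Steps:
$P{\left(A \right)} = - 2 A$
$k = \frac{463}{280}$ ($k = \frac{322 + 141}{252 - -28} = \frac{463}{252 + 28} = \frac{463}{280} \approx 1.6536$)
$h{\left(r \right)} = \frac{463}{280} + 2 r^{2}$ ($h{\left(r \right)} = \left(r^{2} + r r\right) + \frac{463}{280} = \left(r^{2} + r^{2}\right) + \frac{463}{280} = 2 r^{2} + \frac{463}{280} = \frac{463}{280} + 2 r^{2}$)
$h{\left(l \right)} - 431991 = \left(\frac{463}{280} + 2 \cdot 9^{2}\right) - 431991 = \left(\frac{463}{280} + 2 \cdot 81\right) - 431991 = \left(\frac{463}{280} + 162\right) - 431991 = \frac{45823}{280} - 431991 = - \frac{120911657}{280}$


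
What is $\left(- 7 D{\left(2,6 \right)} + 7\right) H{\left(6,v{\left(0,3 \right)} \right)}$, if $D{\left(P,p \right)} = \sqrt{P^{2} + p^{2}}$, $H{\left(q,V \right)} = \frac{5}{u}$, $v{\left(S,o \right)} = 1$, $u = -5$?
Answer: $-7 + 14 \sqrt{10} \approx 37.272$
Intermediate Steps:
$H{\left(q,V \right)} = -1$ ($H{\left(q,V \right)} = \frac{5}{-5} = 5 \left(- \frac{1}{5}\right) = -1$)
$\left(- 7 D{\left(2,6 \right)} + 7\right) H{\left(6,v{\left(0,3 \right)} \right)} = \left(- 7 \sqrt{2^{2} + 6^{2}} + 7\right) \left(-1\right) = \left(- 7 \sqrt{4 + 36} + 7\right) \left(-1\right) = \left(- 7 \sqrt{40} + 7\right) \left(-1\right) = \left(- 7 \cdot 2 \sqrt{10} + 7\right) \left(-1\right) = \left(- 14 \sqrt{10} + 7\right) \left(-1\right) = \left(7 - 14 \sqrt{10}\right) \left(-1\right) = -7 + 14 \sqrt{10}$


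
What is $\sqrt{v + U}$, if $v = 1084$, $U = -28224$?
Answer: $2 i \sqrt{6785} \approx 164.74 i$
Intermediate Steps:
$\sqrt{v + U} = \sqrt{1084 - 28224} = \sqrt{-27140} = 2 i \sqrt{6785}$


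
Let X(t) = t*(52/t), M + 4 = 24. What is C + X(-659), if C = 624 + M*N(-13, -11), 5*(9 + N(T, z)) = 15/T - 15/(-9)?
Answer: 19424/39 ≈ 498.05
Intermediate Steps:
N(T, z) = -26/3 + 3/T (N(T, z) = -9 + (15/T - 15/(-9))/5 = -9 + (15/T - 15*(-⅑))/5 = -9 + (15/T + 5/3)/5 = -9 + (5/3 + 15/T)/5 = -9 + (⅓ + 3/T) = -26/3 + 3/T)
M = 20 (M = -4 + 24 = 20)
X(t) = 52
C = 17396/39 (C = 624 + 20*(-26/3 + 3/(-13)) = 624 + 20*(-26/3 + 3*(-1/13)) = 624 + 20*(-26/3 - 3/13) = 624 + 20*(-347/39) = 624 - 6940/39 = 17396/39 ≈ 446.05)
C + X(-659) = 17396/39 + 52 = 19424/39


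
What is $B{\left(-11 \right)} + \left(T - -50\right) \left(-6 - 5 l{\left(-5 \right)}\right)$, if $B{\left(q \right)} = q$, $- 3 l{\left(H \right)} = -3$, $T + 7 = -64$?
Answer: $220$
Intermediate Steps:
$T = -71$ ($T = -7 - 64 = -71$)
$l{\left(H \right)} = 1$ ($l{\left(H \right)} = \left(- \frac{1}{3}\right) \left(-3\right) = 1$)
$B{\left(-11 \right)} + \left(T - -50\right) \left(-6 - 5 l{\left(-5 \right)}\right) = -11 + \left(-71 - -50\right) \left(-6 - 5\right) = -11 + \left(-71 + 50\right) \left(-6 - 5\right) = -11 - -231 = -11 + 231 = 220$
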